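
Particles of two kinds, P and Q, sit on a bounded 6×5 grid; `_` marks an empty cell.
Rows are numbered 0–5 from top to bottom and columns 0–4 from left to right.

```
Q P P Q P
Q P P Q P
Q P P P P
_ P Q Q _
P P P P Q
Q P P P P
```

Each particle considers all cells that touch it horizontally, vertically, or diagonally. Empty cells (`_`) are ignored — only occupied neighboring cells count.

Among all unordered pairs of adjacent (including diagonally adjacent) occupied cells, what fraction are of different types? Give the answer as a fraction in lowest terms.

Scan each occupied cell's neighbors to the right and below (and the two forward diagonals) so each pair is counted once.
Row 0: Q(0,0)–P(0,1)≠ Q(0,0)–Q(1,0)= Q(0,0)–P(1,1)≠ P(0,1)–P(0,2)= P(0,1)–P(1,1)= P(0,1)–P(1,2)= P(0,1)–Q(1,0)≠ P(0,2)–Q(0,3)≠ P(0,2)–P(1,2)= P(0,2)–Q(1,3)≠ P(0,2)–P(1,1)= Q(0,3)–P(0,4)≠ Q(0,3)–Q(1,3)= Q(0,3)–P(1,4)≠ Q(0,3)–P(1,2)≠ P(0,4)–P(1,4)= P(0,4)–Q(1,3)≠  → 9/17 unlike.
Row 1: Q(1,0)–P(1,1)≠ Q(1,0)–Q(2,0)= Q(1,0)–P(2,1)≠ P(1,1)–P(1,2)= P(1,1)–P(2,1)= P(1,1)–P(2,2)= P(1,1)–Q(2,0)≠ P(1,2)–Q(1,3)≠ P(1,2)–P(2,2)= P(1,2)–P(2,3)= P(1,2)–P(2,1)= Q(1,3)–P(1,4)≠ Q(1,3)–P(2,3)≠ Q(1,3)–P(2,4)≠ Q(1,3)–P(2,2)≠ P(1,4)–P(2,4)= P(1,4)–P(2,3)=  → 8/17 unlike.
Row 2: Q(2,0)–P(2,1)≠ Q(2,0)–P(3,1)≠ P(2,1)–P(2,2)= P(2,1)–P(3,1)= P(2,1)–Q(3,2)≠ P(2,2)–P(2,3)= P(2,2)–Q(3,2)≠ P(2,2)–Q(3,3)≠ P(2,2)–P(3,1)= P(2,3)–P(2,4)= P(2,3)–Q(3,3)≠ P(2,3)–Q(3,2)≠ P(2,4)–Q(3,3)≠  → 8/13 unlike.
Row 3: P(3,1)–Q(3,2)≠ P(3,1)–P(4,1)= P(3,1)–P(4,2)= P(3,1)–P(4,0)= Q(3,2)–Q(3,3)= Q(3,2)–P(4,2)≠ Q(3,2)–P(4,3)≠ Q(3,2)–P(4,1)≠ Q(3,3)–P(4,3)≠ Q(3,3)–Q(4,4)= Q(3,3)–P(4,2)≠  → 6/11 unlike.
Row 4: P(4,0)–P(4,1)= P(4,0)–Q(5,0)≠ P(4,0)–P(5,1)= P(4,1)–P(4,2)= P(4,1)–P(5,1)= P(4,1)–P(5,2)= P(4,1)–Q(5,0)≠ P(4,2)–P(4,3)= P(4,2)–P(5,2)= P(4,2)–P(5,3)= P(4,2)–P(5,1)= P(4,3)–Q(4,4)≠ P(4,3)–P(5,3)= P(4,3)–P(5,4)= P(4,3)–P(5,2)= Q(4,4)–P(5,4)≠ Q(4,4)–P(5,3)≠  → 5/17 unlike.
Row 5: Q(5,0)–P(5,1)≠ P(5,1)–P(5,2)= P(5,2)–P(5,3)= P(5,3)–P(5,4)=  → 1/4 unlike.
Total adjacent occupied pairs: 79; unlike-type pairs: 37.
37/79 is already in lowest terms.

37/79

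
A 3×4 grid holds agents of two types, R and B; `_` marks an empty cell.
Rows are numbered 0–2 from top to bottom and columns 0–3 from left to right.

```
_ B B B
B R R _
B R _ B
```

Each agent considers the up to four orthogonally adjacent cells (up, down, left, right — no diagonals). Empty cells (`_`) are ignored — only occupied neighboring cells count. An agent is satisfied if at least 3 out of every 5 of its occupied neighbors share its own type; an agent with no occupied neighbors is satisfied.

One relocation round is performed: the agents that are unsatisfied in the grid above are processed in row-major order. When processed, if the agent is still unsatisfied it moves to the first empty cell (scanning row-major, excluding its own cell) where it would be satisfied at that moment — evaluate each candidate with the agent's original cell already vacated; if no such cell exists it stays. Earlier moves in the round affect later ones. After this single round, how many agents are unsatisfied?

3

Initially unsatisfied (in order): (0,1), (1,0), (1,1), (1,2), (2,0), (2,1).
  (0,1) → (0,0).
  (1,0): now satisfied by earlier moves; stays.
  (1,1): now satisfied by earlier moves; stays.
  (1,2): no empty cell satisfies it; stays.
  (2,0) → (0,1).
  (2,1): now satisfied by earlier moves; stays.
Resulting grid:
B B B B
B R R _
_ R _ B
Unsatisfied now: (1,0), (1,1), (1,2).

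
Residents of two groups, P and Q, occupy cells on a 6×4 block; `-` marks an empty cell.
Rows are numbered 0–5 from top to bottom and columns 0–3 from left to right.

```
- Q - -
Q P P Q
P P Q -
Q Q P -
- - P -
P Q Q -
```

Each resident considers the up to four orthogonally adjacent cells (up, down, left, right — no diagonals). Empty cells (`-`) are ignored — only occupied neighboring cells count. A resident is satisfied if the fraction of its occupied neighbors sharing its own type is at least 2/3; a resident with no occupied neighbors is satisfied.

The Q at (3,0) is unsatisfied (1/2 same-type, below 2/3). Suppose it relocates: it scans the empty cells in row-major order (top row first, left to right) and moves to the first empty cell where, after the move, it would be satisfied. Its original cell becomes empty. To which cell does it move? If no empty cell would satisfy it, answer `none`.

Vacating (3,0). Empty cells in order:
  (0,0): 2/2 same-type → satisfied — stop here.

(0,0)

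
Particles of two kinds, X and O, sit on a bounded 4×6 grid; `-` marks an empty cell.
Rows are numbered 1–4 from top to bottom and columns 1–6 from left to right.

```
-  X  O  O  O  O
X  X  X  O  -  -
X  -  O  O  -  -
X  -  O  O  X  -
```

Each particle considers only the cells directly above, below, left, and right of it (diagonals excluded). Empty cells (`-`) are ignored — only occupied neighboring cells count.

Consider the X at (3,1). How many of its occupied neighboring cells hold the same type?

Occupied neighbors of (3,1): (2,1)=X, (4,1)=X.
Same type (X): 2 of 2.

2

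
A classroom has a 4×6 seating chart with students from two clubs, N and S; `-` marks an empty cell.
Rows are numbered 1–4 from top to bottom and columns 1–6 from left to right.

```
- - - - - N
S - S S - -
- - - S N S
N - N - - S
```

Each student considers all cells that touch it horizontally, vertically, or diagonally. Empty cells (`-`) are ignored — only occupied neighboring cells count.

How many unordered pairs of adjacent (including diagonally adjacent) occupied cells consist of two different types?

5

Scan each occupied cell's neighbors to the right and below (and the two forward diagonals) so each pair is counted once.
From row 2: 1 unlike of 4 pairs (running 1/4).
From row 3: 4 unlike of 5 pairs (running 5/9).
Total adjacent occupied pairs: 9; unlike-type pairs: 5.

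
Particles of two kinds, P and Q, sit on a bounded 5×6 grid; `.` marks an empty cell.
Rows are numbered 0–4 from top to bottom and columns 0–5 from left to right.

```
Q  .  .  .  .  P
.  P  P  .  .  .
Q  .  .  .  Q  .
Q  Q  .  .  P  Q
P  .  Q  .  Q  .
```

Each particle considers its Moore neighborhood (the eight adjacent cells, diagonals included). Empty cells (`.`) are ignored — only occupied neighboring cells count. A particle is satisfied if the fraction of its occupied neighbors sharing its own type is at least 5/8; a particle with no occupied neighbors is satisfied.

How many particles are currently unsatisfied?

(0,0)Q 0/1 ✗
(0,5)P 0/0 ✓
(1,1)P 1/3 ✗
(1,2)P 1/1 ✓
(2,0)Q 2/3 ✓
(2,4)Q 1/2 ✗
(3,0)Q 2/3 ✓
(3,1)Q 3/4 ✓
(3,4)P 0/3 ✗
(3,5)Q 2/3 ✓
(4,0)P 0/2 ✗
(4,2)Q 1/1 ✓
(4,4)Q 1/2 ✗
Unsatisfied: (0,0), (1,1), (2,4), (3,4), (4,0), (4,4) — 6 in total.

6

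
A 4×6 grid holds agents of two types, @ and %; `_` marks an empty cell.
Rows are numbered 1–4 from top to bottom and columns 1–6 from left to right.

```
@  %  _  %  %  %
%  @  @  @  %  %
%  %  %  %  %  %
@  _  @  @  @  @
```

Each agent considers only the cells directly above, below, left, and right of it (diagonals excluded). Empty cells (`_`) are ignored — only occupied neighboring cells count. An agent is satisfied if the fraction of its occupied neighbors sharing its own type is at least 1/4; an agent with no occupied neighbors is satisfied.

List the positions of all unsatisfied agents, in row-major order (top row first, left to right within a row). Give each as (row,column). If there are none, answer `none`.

(1,1)@ 0/2 ✗
(1,2)% 0/2 ✗
(1,4)% 1/2 ✓
(1,5)% 3/3 ✓
(1,6)% 2/2 ✓
(2,1)% 1/3 ✓
(2,2)@ 1/4 ✓
(2,3)@ 2/3 ✓
(2,4)@ 1/4 ✓
(2,5)% 3/4 ✓
(2,6)% 3/3 ✓
(3,1)% 2/3 ✓
(3,2)% 2/3 ✓
(3,3)% 2/4 ✓
(3,4)% 2/4 ✓
(3,5)% 3/4 ✓
(3,6)% 2/3 ✓
(4,1)@ 0/1 ✗
(4,3)@ 1/2 ✓
(4,4)@ 2/3 ✓
(4,5)@ 2/3 ✓
(4,6)@ 1/2 ✓

(1,1), (1,2), (4,1)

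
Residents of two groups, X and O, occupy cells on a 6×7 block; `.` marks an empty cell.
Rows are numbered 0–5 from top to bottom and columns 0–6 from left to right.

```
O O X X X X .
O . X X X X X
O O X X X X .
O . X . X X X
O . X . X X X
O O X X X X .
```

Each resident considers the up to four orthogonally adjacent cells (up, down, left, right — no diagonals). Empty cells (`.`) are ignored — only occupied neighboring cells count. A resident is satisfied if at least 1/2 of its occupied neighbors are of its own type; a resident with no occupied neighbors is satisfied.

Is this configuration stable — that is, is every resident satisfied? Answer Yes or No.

(0,0)O 2/2 satisfied
(0,1)O 1/2 satisfied
(0,2)X 2/3 satisfied
(0,3)X 3/3 satisfied
(0,4)X 3/3 satisfied
(0,5)X 2/2 satisfied
(1,0)O 2/2 satisfied
(1,2)X 3/3 satisfied
(1,3)X 4/4 satisfied
(1,4)X 4/4 satisfied
(1,5)X 4/4 satisfied
(1,6)X 1/1 satisfied
(2,0)O 3/3 satisfied
(2,1)O 1/2 satisfied
(2,2)X 3/4 satisfied
(2,3)X 3/3 satisfied
(2,4)X 4/4 satisfied
(2,5)X 3/3 satisfied
(3,0)O 2/2 satisfied
(3,2)X 2/2 satisfied
(3,4)X 3/3 satisfied
(3,5)X 4/4 satisfied
(3,6)X 2/2 satisfied
(4,0)O 2/2 satisfied
(4,2)X 2/2 satisfied
(4,4)X 3/3 satisfied
(4,5)X 4/4 satisfied
(4,6)X 2/2 satisfied
(5,0)O 2/2 satisfied
(5,1)O 1/2 satisfied
(5,2)X 2/3 satisfied
(5,3)X 2/2 satisfied
(5,4)X 3/3 satisfied
(5,5)X 2/2 satisfied
All meet the threshold, so the configuration is stable.

Yes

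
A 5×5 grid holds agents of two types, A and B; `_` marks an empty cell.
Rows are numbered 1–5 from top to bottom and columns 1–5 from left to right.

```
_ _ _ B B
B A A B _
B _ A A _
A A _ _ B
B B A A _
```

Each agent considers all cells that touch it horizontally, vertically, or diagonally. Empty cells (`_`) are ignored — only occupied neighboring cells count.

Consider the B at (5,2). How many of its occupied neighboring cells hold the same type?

1

Occupied neighbors of (5,2): (4,1)=A, (4,2)=A, (5,1)=B, (5,3)=A.
Same type (B): 1 of 4.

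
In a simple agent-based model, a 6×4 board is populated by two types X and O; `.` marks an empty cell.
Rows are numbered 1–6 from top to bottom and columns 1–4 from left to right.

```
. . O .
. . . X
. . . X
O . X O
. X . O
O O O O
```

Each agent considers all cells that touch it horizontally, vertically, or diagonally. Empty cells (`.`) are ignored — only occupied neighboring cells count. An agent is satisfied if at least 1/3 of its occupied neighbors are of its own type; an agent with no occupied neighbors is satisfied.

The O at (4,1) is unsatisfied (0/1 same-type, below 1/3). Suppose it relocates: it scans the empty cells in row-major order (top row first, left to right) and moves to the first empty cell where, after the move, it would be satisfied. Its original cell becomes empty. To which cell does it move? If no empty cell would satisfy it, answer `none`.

Vacating (4,1). Empty cells in order:
  (1,1): 0/0 same-type → satisfied — stop here.

(1,1)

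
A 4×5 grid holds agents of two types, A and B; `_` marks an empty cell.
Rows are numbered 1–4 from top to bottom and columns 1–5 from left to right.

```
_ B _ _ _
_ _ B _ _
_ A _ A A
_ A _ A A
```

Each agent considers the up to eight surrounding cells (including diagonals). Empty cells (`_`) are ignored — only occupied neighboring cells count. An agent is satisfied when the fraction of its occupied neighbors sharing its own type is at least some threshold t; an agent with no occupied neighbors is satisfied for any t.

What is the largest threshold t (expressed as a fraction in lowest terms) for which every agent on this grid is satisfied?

Row 1: (1,2)B 1/1
Row 2: (2,3)B 1/3
Row 3: (3,2)A 1/2 · (3,4)A 3/4 · (3,5)A 3/3
Row 4: (4,2)A 1/1 · (4,4)A 3/3 · (4,5)A 3/3
The smallest same-type fraction is 1/3 at (2,3), which reduces to 1/3. Any threshold above that leaves this agent unsatisfied.

1/3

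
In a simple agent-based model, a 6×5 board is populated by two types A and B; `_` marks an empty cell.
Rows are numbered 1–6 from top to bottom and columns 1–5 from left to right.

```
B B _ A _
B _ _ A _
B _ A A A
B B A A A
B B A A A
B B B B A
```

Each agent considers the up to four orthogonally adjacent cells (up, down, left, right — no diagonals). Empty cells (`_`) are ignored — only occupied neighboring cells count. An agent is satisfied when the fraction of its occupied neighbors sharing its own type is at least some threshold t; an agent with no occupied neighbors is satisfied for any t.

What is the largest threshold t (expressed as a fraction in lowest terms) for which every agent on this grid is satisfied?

(1,1)B 2/2
(1,2)B 1/1
(1,4)A 1/1
(2,1)B 2/2
(2,4)A 2/2
(3,1)B 2/2
(3,3)A 2/2
(3,4)A 4/4
(3,5)A 2/2
(4,1)B 3/3
(4,2)B 2/3
(4,3)A 3/4
(4,4)A 4/4
(4,5)A 3/3
(5,1)B 3/3
(5,2)B 3/4
(5,3)A 2/4
(5,4)A 3/4
(5,5)A 3/3
(6,1)B 2/2
(6,2)B 3/3
(6,3)B 2/3
(6,4)B 1/3
(6,5)A 1/2
The smallest same-type fraction is 1/3 at (6,4), which reduces to 1/3. Any threshold above that leaves this agent unsatisfied.

1/3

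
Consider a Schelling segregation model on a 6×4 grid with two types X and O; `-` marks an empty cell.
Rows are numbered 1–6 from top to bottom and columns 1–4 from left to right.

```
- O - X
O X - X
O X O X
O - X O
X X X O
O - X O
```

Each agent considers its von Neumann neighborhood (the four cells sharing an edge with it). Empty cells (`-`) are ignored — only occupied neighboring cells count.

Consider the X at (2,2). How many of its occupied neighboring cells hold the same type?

1

Occupied neighbors of (2,2): (1,2)=O, (3,2)=X, (2,1)=O.
Same type (X): 1 of 3.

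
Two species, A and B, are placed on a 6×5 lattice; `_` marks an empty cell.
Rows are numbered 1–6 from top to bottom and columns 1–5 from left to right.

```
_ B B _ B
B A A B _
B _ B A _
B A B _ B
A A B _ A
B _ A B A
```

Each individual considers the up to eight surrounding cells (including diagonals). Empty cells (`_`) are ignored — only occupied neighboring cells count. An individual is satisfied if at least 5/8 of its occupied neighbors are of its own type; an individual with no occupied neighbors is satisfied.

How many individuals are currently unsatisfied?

20

(1,2)B 2/4 ✗
(1,3)B 2/4 ✗
(1,5)B 1/1 ✓
(2,1)B 2/3 ✓
(2,2)A 1/6 ✗
(2,3)A 2/6 ✗
(2,4)B 3/5 ✗
(3,1)B 2/4 ✗
(3,3)B 2/6 ✗
(3,4)A 1/5 ✗
(4,1)B 1/4 ✗
(4,2)A 2/7 ✗
(4,3)B 2/5 ✗
(4,5)B 0/2 ✗
(5,1)A 2/4 ✗
(5,2)A 3/7 ✗
(5,3)B 2/5 ✗
(5,5)A 1/3 ✗
(6,1)B 0/2 ✗
(6,3)A 1/3 ✗
(6,4)B 1/4 ✗
(6,5)A 1/2 ✗
Unsatisfied: (1,2), (1,3), (2,2), (2,3), (2,4), (3,1), (3,3), (3,4), (4,1), (4,2), (4,3), (4,5), (5,1), (5,2), (5,3), (5,5), (6,1), (6,3), (6,4), (6,5) — 20 in total.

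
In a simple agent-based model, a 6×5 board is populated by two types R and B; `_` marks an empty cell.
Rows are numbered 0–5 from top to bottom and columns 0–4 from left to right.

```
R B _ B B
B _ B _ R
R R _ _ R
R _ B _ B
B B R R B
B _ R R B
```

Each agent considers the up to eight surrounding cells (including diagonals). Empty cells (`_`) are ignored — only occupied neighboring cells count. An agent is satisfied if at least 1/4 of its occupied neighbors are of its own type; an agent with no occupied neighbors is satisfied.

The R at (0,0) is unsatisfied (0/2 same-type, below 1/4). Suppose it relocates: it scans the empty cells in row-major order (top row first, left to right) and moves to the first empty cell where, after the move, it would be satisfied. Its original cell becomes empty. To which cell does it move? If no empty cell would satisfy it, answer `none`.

(1,1)

Vacating (0,0). Empty cells in order:
  (0,2): 0/3 same-type → still unsatisfied.
  (1,1): 2/5 same-type → satisfied — stop here.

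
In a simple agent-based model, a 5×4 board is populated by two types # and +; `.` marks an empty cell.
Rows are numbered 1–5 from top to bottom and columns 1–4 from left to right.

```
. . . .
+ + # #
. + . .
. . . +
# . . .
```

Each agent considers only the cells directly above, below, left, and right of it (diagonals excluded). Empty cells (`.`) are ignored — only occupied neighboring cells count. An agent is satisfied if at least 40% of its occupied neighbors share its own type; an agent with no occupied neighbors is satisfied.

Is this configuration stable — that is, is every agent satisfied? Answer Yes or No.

Row 2: (2,1)+ 1/1 satisfied · (2,2)+ 2/3 satisfied · (2,3)# 1/2 satisfied · (2,4)# 1/1 satisfied
Row 3: (3,2)+ 1/1 satisfied
Row 4: (4,4)+ 0/0 satisfied
Row 5: (5,1)# 0/0 satisfied
All meet the threshold, so the configuration is stable.

Yes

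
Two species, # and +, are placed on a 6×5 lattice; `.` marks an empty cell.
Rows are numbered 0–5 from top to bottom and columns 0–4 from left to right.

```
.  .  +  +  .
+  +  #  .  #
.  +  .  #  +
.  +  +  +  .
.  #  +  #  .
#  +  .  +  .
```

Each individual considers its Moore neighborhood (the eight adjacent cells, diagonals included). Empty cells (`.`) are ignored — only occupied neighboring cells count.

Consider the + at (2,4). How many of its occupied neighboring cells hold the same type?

Occupied neighbors of (2,4): (1,4)=#, (2,3)=#, (3,3)=+.
Same type (+): 1 of 3.

1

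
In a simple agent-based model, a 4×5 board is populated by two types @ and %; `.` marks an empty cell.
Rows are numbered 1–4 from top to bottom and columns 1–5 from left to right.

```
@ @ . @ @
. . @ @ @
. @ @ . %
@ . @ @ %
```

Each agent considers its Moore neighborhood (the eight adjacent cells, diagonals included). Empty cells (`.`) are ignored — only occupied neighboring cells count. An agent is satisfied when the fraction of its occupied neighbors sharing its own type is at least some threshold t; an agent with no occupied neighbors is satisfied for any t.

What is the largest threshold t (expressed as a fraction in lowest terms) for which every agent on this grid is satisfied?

1/4

(1,1)@ 1/1
(1,2)@ 2/2
(1,4)@ 4/4
(1,5)@ 3/3
(2,3)@ 5/5
(2,4)@ 5/6
(2,5)@ 3/4
(3,2)@ 4/4
(3,3)@ 5/5
(3,5)% 1/4
(4,1)@ 1/1
(4,3)@ 3/3
(4,4)@ 2/4
(4,5)% 1/2
The smallest same-type fraction is 1/4 at (3,5), which reduces to 1/4. Any threshold above that leaves this agent unsatisfied.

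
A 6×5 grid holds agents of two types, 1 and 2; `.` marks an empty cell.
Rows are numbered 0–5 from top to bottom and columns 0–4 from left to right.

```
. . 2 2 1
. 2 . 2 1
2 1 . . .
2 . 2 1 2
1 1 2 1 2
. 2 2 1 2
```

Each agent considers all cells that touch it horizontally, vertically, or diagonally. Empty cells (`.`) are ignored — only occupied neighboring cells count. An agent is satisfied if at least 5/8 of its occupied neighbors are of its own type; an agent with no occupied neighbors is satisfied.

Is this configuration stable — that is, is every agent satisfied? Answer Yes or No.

No

(0,2)2 3/3 ✓
(0,3)2 2/4 ✗
(0,4)1 1/3 ✗
(1,1)2 2/3 ✓
(1,3)2 2/4 ✗
(1,4)1 1/3 ✗
(2,0)2 2/3 ✓
(2,1)1 0/4 ✗
(3,0)2 1/4 ✗
(3,2)2 1/5 ✗
(3,3)1 1/5 ✗
(3,4)2 1/3 ✗
(4,0)1 1/3 ✗
(4,1)1 1/6 ✗
(4,2)2 3/7 ✗
(4,3)1 2/8 ✗
(4,4)2 2/5 ✗
(5,1)2 2/4 ✗
(5,2)2 2/5 ✗
(5,3)1 1/5 ✗
(5,4)2 1/3 ✗
For instance (0,3) has only 2/4 same-type neighbors, below 5/8.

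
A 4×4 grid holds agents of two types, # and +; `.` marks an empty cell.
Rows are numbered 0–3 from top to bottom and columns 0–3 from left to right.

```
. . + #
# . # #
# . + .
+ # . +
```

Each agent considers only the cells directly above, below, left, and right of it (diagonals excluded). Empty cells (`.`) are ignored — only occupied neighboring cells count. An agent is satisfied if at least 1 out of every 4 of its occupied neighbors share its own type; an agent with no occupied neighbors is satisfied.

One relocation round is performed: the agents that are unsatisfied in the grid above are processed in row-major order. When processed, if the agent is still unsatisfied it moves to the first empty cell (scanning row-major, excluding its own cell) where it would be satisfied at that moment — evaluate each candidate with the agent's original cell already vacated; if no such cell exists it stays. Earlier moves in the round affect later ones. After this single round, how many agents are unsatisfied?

0

Initially unsatisfied (in order): (0,2), (2,2), (3,0), (3,1).
  (0,2) → (0,1).
  (2,2) → (0,0).
  (3,0) → (0,2).
  (3,1): now satisfied by earlier moves; stays.
Resulting grid:
+ + + #
# . # #
# . . .
. # . +
All satisfied now.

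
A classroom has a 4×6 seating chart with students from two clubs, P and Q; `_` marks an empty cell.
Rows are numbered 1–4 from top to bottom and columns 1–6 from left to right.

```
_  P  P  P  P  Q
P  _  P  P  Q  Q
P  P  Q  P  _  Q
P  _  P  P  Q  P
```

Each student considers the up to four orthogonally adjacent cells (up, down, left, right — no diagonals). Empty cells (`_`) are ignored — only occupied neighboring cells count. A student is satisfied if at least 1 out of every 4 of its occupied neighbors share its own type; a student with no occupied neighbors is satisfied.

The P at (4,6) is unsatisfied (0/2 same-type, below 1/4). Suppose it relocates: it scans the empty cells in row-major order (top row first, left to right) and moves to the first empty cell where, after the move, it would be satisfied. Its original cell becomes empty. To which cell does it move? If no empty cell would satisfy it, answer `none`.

Vacating (4,6). Empty cells in order:
  (1,1): 2/2 same-type → satisfied — stop here.

(1,1)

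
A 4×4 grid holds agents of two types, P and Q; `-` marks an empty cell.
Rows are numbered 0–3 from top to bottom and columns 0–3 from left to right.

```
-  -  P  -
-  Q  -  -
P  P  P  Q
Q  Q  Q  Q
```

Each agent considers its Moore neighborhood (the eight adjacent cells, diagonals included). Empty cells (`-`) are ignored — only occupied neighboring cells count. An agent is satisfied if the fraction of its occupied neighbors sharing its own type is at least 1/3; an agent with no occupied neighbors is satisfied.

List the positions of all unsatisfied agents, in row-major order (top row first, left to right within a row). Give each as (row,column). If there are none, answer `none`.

(0,2), (1,1), (2,0), (2,2)

Row 0: (0,2)P 0/1 unhappy
Row 1: (1,1)Q 0/4 unhappy
Row 2: (2,0)P 1/4 unhappy · (2,1)P 2/6 ok · (2,2)P 1/6 unhappy · (2,3)Q 2/3 ok
Row 3: (3,0)Q 1/3 ok · (3,1)Q 2/5 ok · (3,2)Q 3/5 ok · (3,3)Q 2/3 ok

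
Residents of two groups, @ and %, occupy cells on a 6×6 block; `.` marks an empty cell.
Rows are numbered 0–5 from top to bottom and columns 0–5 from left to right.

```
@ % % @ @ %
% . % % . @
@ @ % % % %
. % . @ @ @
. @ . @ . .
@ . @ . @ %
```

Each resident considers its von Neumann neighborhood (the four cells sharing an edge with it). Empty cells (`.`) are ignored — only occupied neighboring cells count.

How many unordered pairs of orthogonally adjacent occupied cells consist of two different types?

15

Scan each occupied cell's neighbors to the right and below so each pair is counted once.
Row 0: @(0,0)–%(0,1)≠ @(0,0)–%(1,0)≠ %(0,1)–%(0,2)= %(0,2)–@(0,3)≠ %(0,2)–%(1,2)= @(0,3)–@(0,4)= @(0,3)–%(1,3)≠ @(0,4)–%(0,5)≠ %(0,5)–@(1,5)≠  → 6/9 unlike.
Row 1: %(1,0)–@(2,0)≠ %(1,2)–%(1,3)= %(1,2)–%(2,2)= %(1,3)–%(2,3)= @(1,5)–%(2,5)≠  → 2/5 unlike.
Row 2: @(2,0)–@(2,1)= @(2,1)–%(2,2)≠ @(2,1)–%(3,1)≠ %(2,2)–%(2,3)= %(2,3)–%(2,4)= %(2,3)–@(3,3)≠ %(2,4)–%(2,5)= %(2,4)–@(3,4)≠ %(2,5)–@(3,5)≠  → 5/9 unlike.
Row 3: %(3,1)–@(4,1)≠ @(3,3)–@(3,4)= @(3,3)–@(4,3)= @(3,4)–@(3,5)=  → 1/4 unlike.
Row 5: @(5,4)–%(5,5)≠  → 1/1 unlike.
Total adjacent occupied pairs: 28; unlike-type pairs: 15.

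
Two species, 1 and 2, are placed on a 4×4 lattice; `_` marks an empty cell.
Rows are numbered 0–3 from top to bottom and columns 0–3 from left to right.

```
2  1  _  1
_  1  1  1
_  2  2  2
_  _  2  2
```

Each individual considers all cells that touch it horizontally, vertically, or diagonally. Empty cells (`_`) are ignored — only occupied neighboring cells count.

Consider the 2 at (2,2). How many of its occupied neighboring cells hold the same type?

4

Occupied neighbors of (2,2): (1,1)=1, (1,2)=1, (1,3)=1, (2,1)=2, (2,3)=2, (3,2)=2, (3,3)=2.
Same type (2): 4 of 7.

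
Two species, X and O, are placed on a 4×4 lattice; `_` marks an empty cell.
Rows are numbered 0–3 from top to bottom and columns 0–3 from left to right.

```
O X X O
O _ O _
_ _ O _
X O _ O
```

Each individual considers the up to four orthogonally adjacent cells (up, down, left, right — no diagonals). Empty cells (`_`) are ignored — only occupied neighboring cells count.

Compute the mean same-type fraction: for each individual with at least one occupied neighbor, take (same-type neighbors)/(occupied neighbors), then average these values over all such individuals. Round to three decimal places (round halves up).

(0,0)O 1/2
(0,1)X 1/2
(0,2)X 1/3
(0,3)O 0/1
(1,0)O 1/1
(1,2)O 1/2
(2,2)O 1/1
(3,0)X 0/1
(3,1)O 0/1
(3,3)O — no occupied neighbors
Sum over 9 individuals: 1/2 + 1/2 + 1/3 + 0/1 + 1/1 + 1/2 + 1/1 + 0/1 + 0/1 = 23/6; mean = 23/6 ÷ 9 = 23/54 = 0.425925… → 0.426.

0.426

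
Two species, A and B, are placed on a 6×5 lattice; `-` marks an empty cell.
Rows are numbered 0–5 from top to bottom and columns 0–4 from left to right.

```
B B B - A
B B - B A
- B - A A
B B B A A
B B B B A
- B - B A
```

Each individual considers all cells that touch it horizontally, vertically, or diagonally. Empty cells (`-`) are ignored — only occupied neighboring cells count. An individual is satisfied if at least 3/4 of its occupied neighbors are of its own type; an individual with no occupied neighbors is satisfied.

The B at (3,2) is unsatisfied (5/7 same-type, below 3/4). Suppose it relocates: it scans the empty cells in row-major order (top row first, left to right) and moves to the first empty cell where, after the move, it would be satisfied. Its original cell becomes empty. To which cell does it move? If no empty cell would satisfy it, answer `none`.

(1,2)

Vacating (3,2). Empty cells in order:
  (0,3): 2/4 same-type → still unsatisfied.
  (1,2): 5/6 same-type → satisfied — stop here.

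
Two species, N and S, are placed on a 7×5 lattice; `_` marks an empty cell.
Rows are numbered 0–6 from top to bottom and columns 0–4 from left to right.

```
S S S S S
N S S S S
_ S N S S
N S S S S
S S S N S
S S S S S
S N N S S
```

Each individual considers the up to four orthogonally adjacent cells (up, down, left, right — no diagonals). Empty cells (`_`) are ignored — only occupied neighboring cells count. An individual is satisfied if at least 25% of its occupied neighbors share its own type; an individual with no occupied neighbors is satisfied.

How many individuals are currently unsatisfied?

4

Row 0: (0,0)S 1/2 satisfied · (0,1)S 3/3 satisfied · (0,2)S 3/3 satisfied · (0,3)S 3/3 satisfied · (0,4)S 2/2 satisfied
Row 1: (1,0)N 0/2 not · (1,1)S 3/4 satisfied · (1,2)S 3/4 satisfied · (1,3)S 4/4 satisfied · (1,4)S 3/3 satisfied
Row 2: (2,1)S 2/3 satisfied · (2,2)N 0/4 not · (2,3)S 3/4 satisfied · (2,4)S 3/3 satisfied
Row 3: (3,0)N 0/2 not · (3,1)S 3/4 satisfied · (3,2)S 3/4 satisfied · (3,3)S 3/4 satisfied · (3,4)S 3/3 satisfied
Row 4: (4,0)S 2/3 satisfied · (4,1)S 4/4 satisfied · (4,2)S 3/4 satisfied · (4,3)N 0/4 not · (4,4)S 2/3 satisfied
Row 5: (5,0)S 3/3 satisfied · (5,1)S 3/4 satisfied · (5,2)S 3/4 satisfied · (5,3)S 3/4 satisfied · (5,4)S 3/3 satisfied
Row 6: (6,0)S 1/2 satisfied · (6,1)N 1/3 satisfied · (6,2)N 1/3 satisfied · (6,3)S 2/3 satisfied · (6,4)S 2/2 satisfied
Unsatisfied: (1,0), (2,2), (3,0), (4,3) — 4 in total.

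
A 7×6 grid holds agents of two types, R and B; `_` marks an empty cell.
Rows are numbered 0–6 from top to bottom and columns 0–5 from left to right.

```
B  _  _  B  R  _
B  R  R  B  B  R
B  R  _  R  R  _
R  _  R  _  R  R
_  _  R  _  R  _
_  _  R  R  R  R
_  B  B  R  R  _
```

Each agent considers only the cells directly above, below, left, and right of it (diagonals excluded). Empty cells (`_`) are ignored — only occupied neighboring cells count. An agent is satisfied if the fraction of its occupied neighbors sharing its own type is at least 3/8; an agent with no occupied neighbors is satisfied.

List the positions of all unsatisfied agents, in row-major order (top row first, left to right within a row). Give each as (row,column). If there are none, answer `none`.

(0,4), (1,4), (1,5), (2,0), (3,0), (6,2)

Row 0: (0,0)B 1/1 ✓ · (0,3)B 1/2 ✓ · (0,4)R 0/2 ✗
Row 1: (1,0)B 2/3 ✓ · (1,1)R 2/3 ✓ · (1,2)R 1/2 ✓ · (1,3)B 2/4 ✓ · (1,4)B 1/4 ✗ · (1,5)R 0/1 ✗
Row 2: (2,0)B 1/3 ✗ · (2,1)R 1/2 ✓ · (2,3)R 1/2 ✓ · (2,4)R 2/3 ✓
Row 3: (3,0)R 0/1 ✗ · (3,2)R 1/1 ✓ · (3,4)R 3/3 ✓ · (3,5)R 1/1 ✓
Row 4: (4,2)R 2/2 ✓ · (4,4)R 2/2 ✓
Row 5: (5,2)R 2/3 ✓ · (5,3)R 3/3 ✓ · (5,4)R 4/4 ✓ · (5,5)R 1/1 ✓
Row 6: (6,1)B 1/1 ✓ · (6,2)B 1/3 ✗ · (6,3)R 2/3 ✓ · (6,4)R 2/2 ✓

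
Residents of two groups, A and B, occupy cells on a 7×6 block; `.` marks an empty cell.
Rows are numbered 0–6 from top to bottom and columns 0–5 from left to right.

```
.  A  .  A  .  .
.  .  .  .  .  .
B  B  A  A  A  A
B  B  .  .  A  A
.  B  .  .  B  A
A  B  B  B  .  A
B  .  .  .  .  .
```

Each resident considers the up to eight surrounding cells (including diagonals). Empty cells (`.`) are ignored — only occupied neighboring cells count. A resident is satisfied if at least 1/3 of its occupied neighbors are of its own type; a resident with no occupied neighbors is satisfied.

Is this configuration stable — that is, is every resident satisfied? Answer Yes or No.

No

Row 0: (0,1)A 0/0 satisfied · (0,3)A 0/0 satisfied
Row 2: (2,0)B 3/3 satisfied · (2,1)B 3/4 satisfied · (2,2)A 1/3 satisfied · (2,3)A 3/3 satisfied · (2,4)A 4/4 satisfied · (2,5)A 3/3 satisfied
Row 3: (3,0)B 4/4 satisfied · (3,1)B 4/5 satisfied · (3,4)A 5/6 satisfied · (3,5)A 4/5 satisfied
Row 4: (4,1)B 4/5 satisfied · (4,4)B 1/5 not · (4,5)A 3/4 satisfied
Row 5: (5,0)A 0/3 not · (5,1)B 3/4 satisfied · (5,2)B 3/3 satisfied · (5,3)B 2/2 satisfied · (5,5)A 1/2 satisfied
Row 6: (6,0)B 1/2 satisfied
For instance (4,4) has only 1/5 same-type neighbors, below 1/3.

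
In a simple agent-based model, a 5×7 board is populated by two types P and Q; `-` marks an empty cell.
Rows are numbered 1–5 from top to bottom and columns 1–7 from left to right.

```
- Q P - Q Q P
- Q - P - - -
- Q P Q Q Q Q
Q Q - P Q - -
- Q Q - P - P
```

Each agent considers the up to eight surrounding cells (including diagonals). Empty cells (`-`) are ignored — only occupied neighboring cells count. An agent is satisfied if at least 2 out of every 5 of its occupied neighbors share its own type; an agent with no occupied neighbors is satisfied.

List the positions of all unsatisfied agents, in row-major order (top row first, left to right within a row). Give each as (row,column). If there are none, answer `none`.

Row 1: (1,2)Q 1/2 ✓ · (1,3)P 1/3 ✗ · (1,5)Q 1/2 ✓ · (1,6)Q 1/2 ✓ · (1,7)P 0/1 ✗
Row 2: (2,2)Q 2/4 ✓ · (2,4)P 2/5 ✓
Row 3: (3,2)Q 3/4 ✓ · (3,3)P 2/6 ✗ · (3,4)Q 2/5 ✓ · (3,5)Q 3/5 ✓ · (3,6)Q 3/3 ✓ · (3,7)Q 1/1 ✓
Row 4: (4,1)Q 3/3 ✓ · (4,2)Q 4/5 ✓ · (4,4)P 2/6 ✗ · (4,5)Q 3/5 ✓
Row 5: (5,2)Q 3/3 ✓ · (5,3)Q 2/3 ✓ · (5,5)P 1/2 ✓ · (5,7)P 0/0 ✓

(1,3), (1,7), (3,3), (4,4)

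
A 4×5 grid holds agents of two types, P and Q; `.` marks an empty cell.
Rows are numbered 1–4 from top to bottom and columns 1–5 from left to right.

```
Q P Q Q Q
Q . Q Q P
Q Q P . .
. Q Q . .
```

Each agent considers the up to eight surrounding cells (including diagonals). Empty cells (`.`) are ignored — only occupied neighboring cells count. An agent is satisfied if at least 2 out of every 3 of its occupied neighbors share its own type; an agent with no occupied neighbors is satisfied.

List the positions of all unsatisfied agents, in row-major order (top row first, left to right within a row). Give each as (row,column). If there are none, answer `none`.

Row 1: (1,1)Q 1/2 not · (1,2)P 0/4 not · (1,3)Q 3/4 satisfied · (1,4)Q 4/5 satisfied · (1,5)Q 2/3 satisfied
Row 2: (2,1)Q 3/4 satisfied · (2,3)Q 4/6 satisfied · (2,4)Q 4/6 satisfied · (2,5)P 0/3 not
Row 3: (3,1)Q 3/3 satisfied · (3,2)Q 5/6 satisfied · (3,3)P 0/5 not
Row 4: (4,2)Q 3/4 satisfied · (4,3)Q 2/3 satisfied

(1,1), (1,2), (2,5), (3,3)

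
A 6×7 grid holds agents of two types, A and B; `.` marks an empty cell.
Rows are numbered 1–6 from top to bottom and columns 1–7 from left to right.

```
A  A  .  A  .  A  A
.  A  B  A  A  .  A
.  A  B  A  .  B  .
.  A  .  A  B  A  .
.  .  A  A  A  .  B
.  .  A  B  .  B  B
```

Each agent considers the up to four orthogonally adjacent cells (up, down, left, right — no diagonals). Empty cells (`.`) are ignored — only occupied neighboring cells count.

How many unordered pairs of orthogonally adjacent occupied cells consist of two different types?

Scan each occupied cell's neighbors to the right and below so each pair is counted once.
From row 1: 0 unlike of 5 pairs (running 0/5).
From row 2: 2 unlike of 6 pairs (running 2/11).
From row 3: 3 unlike of 5 pairs (running 5/16).
From row 4: 3 unlike of 4 pairs (running 8/20).
From row 5: 1 unlike of 5 pairs (running 9/25).
From row 6: 1 unlike of 2 pairs (running 10/27).
Total adjacent occupied pairs: 27; unlike-type pairs: 10.

10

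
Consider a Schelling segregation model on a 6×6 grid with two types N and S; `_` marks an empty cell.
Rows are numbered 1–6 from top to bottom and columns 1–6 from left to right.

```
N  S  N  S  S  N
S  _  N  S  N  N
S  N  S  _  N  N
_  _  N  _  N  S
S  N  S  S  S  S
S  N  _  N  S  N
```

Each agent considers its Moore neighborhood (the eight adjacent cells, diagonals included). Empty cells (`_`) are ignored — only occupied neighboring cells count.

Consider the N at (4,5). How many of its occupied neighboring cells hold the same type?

Occupied neighbors of (4,5): (3,5)=N, (3,6)=N, (4,6)=S, (5,4)=S, (5,5)=S, (5,6)=S.
Same type (N): 2 of 6.

2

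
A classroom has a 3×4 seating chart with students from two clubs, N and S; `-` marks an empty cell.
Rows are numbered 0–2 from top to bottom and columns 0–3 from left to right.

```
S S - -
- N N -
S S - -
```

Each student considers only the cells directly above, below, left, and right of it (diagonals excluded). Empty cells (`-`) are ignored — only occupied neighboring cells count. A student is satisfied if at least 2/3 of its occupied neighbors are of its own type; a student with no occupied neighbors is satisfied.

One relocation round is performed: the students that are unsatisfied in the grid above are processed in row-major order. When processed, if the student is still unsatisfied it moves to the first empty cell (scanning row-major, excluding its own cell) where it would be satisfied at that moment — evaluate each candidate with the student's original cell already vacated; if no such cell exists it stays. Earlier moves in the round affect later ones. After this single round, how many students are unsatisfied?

Initially unsatisfied (in order): (0,1), (1,1), (2,1).
  (0,1) → (0,3).
  (1,1) → (2,3).
  (2,1): now satisfied by earlier moves; stays.
Resulting grid:
S - - S
- - N -
S S - N
All satisfied now.

0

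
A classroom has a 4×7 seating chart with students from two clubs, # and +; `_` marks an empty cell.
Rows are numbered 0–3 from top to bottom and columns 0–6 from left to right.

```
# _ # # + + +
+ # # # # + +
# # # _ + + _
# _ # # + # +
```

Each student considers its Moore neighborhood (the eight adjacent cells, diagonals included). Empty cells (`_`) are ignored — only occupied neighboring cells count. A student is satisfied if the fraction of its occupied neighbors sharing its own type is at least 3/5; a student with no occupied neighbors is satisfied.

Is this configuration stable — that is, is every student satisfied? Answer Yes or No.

Row 0: (0,0)# 1/2 not · (0,2)# 4/4 satisfied · (0,3)# 4/5 satisfied · (0,4)+ 2/5 not · (0,5)+ 4/5 satisfied · (0,6)+ 3/3 satisfied
Row 1: (1,0)+ 0/4 not · (1,1)# 6/7 satisfied · (1,2)# 6/6 satisfied · (1,3)# 5/7 satisfied · (1,4)# 2/7 not · (1,5)+ 6/7 satisfied · (1,6)+ 4/4 satisfied
Row 2: (2,0)# 3/4 satisfied · (2,1)# 6/7 satisfied · (2,2)# 6/6 satisfied · (2,4)+ 3/7 not · (2,5)+ 5/7 satisfied
Row 3: (3,0)# 2/2 satisfied · (3,2)# 3/3 satisfied · (3,3)# 2/4 not · (3,4)+ 2/4 not · (3,5)# 0/4 not · (3,6)+ 1/2 not
For instance (0,0) has only 1/2 same-type neighbors, below 3/5.

No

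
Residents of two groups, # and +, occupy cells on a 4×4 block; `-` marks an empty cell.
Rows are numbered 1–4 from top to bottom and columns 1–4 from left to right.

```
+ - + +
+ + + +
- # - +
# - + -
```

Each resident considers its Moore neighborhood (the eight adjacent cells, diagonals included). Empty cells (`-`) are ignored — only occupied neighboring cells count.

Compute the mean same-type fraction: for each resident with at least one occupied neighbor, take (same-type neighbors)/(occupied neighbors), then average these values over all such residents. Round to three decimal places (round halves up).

Row 1: (1,1)+ 2/2 · (1,3)+ 4/4 · (1,4)+ 3/3
Row 2: (2,1)+ 2/3 · (2,2)+ 4/5 · (2,3)+ 5/6 · (2,4)+ 4/4
Row 3: (3,2)# 1/5 · (3,4)+ 3/3
Row 4: (4,1)# 1/1 · (4,3)+ 1/2
Sum over 11 residents: 2/2 + 4/4 + 3/3 + 2/3 + 4/5 + 5/6 + 4/4 + 1/5 + 3/3 + 1/1 + 1/2 = 9; mean = 9 ÷ 11 = 9/11 = 0.818181… → 0.818.

0.818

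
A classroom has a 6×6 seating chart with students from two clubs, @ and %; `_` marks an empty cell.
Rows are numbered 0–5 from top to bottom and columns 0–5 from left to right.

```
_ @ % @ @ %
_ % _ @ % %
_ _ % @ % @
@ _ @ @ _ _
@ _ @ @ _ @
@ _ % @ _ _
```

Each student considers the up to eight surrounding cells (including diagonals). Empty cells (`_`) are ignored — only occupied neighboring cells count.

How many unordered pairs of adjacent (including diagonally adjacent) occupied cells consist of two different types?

Scan each occupied cell's neighbors to the right and below (and the two forward diagonals) so each pair is counted once.
Row 0: @(0,1)–%(0,2)≠ @(0,1)–%(1,1)≠ %(0,2)–@(0,3)≠ %(0,2)–@(1,3)≠ %(0,2)–%(1,1)= @(0,3)–@(0,4)= @(0,3)–@(1,3)= @(0,3)–%(1,4)≠ @(0,4)–%(0,5)≠ @(0,4)–%(1,4)≠ @(0,4)–%(1,5)≠ @(0,4)–@(1,3)= %(0,5)–%(1,5)= %(0,5)–%(1,4)=  → 8/14 unlike.
Row 1: %(1,1)–%(2,2)= @(1,3)–%(1,4)≠ @(1,3)–@(2,3)= @(1,3)–%(2,4)≠ @(1,3)–%(2,2)≠ %(1,4)–%(1,5)= %(1,4)–%(2,4)= %(1,4)–@(2,5)≠ %(1,4)–@(2,3)≠ %(1,5)–@(2,5)≠ %(1,5)–%(2,4)=  → 6/11 unlike.
Row 2: %(2,2)–@(2,3)≠ %(2,2)–@(3,2)≠ %(2,2)–@(3,3)≠ @(2,3)–%(2,4)≠ @(2,3)–@(3,3)= @(2,3)–@(3,2)= %(2,4)–@(2,5)≠ %(2,4)–@(3,3)≠  → 6/8 unlike.
Row 3: @(3,0)–@(4,0)= @(3,2)–@(3,3)= @(3,2)–@(4,2)= @(3,2)–@(4,3)= @(3,3)–@(4,3)= @(3,3)–@(4,2)=  → 0/6 unlike.
Row 4: @(4,0)–@(5,0)= @(4,2)–@(4,3)= @(4,2)–%(5,2)≠ @(4,2)–@(5,3)= @(4,3)–@(5,3)= @(4,3)–%(5,2)≠  → 2/6 unlike.
Row 5: %(5,2)–@(5,3)≠  → 1/1 unlike.
Total adjacent occupied pairs: 46; unlike-type pairs: 23.

23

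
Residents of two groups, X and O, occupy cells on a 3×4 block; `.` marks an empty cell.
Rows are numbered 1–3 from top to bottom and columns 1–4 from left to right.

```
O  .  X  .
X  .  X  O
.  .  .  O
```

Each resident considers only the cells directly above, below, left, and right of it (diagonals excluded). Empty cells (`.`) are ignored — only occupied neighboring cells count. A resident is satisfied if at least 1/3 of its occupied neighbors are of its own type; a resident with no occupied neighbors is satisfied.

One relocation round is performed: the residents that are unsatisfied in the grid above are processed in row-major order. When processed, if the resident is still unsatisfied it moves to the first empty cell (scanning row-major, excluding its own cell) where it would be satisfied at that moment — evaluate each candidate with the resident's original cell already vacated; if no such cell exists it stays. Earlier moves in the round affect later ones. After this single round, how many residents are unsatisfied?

0

Initially unsatisfied (in order): (1,1), (2,1).
  (1,1) → (1,4).
  (2,1): now satisfied by earlier moves; stays.
Resulting grid:
. . X O
X . X O
. . . O
All satisfied now.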